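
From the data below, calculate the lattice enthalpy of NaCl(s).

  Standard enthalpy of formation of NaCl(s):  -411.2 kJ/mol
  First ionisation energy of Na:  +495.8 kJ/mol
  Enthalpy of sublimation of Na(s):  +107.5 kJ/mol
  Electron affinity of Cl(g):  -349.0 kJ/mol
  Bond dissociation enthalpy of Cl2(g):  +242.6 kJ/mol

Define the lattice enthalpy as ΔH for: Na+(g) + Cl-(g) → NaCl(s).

U = -786.8 kJ/mol

ΔHf° = 1·ΔHsub + 1·(ΣIE) + 1/2·D(Cl2) + 1·EA + U
-411.2 = 1·(+107.5) + 1·(+495.8) + 1/2·(+242.6) + 1·(-349.0) + U
U = -411.2 − (+375.6) = -786.8 kJ/mol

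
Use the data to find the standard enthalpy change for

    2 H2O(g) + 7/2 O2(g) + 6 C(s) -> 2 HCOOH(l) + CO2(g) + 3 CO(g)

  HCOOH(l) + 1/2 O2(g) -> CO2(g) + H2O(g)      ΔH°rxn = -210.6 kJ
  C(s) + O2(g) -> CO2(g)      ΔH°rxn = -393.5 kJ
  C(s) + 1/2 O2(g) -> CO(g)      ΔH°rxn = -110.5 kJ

equation 1 reversed and × 2: (-2)·(-210.6) = +421.2 kJ
equation 2 × 3: (3)·(-393.5) = -1180.5 kJ
equation 3 × 3: (3)·(-110.5) = -331.5 kJ
Combining the equations, ΔH°rxn = (-2)·(-210.6) + (3)·(-393.5) + (3)·(-110.5) = -1090.8 kJ

ΔH°rxn = -1090.8 kJ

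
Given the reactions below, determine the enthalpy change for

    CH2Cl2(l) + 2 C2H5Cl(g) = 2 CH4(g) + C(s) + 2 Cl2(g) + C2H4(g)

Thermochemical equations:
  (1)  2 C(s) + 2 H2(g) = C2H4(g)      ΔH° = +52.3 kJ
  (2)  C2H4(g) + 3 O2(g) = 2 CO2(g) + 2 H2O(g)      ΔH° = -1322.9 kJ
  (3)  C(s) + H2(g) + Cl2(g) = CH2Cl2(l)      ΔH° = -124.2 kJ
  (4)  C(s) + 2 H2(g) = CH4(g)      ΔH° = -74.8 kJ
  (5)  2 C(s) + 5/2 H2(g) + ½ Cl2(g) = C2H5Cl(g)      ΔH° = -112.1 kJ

(1) as written: +52.3 kJ
(2): not needed (CO2(g) appears nowhere else).
(3) reversed (reverse to put CH2Cl2(l) on the reactant side): +124.2 kJ
(4) × 2 (scale by 2 for the 2 CH4(g)): (2)·(-74.8) = -149.6 kJ
(5) reversed and × 2 (C2H5Cl(g) must end up as a reactant; scale by 2 for the 2 C2H5Cl(g)): (-2)·(-112.1) = +224.2 kJ
Since enthalpy is a state function, ΔH° = (+52.3) + (+124.2) + (-149.6) + (+224.2) = 251.1 kJ

ΔH° = 251.1 kJ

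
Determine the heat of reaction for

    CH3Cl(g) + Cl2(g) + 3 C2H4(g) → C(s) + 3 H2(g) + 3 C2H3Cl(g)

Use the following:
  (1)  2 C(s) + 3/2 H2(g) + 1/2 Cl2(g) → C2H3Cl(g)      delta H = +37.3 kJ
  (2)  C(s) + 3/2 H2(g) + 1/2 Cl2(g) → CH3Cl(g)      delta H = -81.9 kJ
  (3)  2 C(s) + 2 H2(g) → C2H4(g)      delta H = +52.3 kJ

(1) × 3 (×3 to match 3 C2H3Cl(g) in the target): (3)·(+37.3) = +111.9 kJ
(2) reversed (CH3Cl(g) must end up as a reactant): +81.9 kJ
(3) reversed and × 3 (C2H4(g) must end up as a reactant; ×3 to match 3 C2H4(g) in the target): (-3)·(+52.3) = -156.9 kJ
Since enthalpy is a state function, delta H = (+111.9) + (+81.9) + (-156.9) = 36.9 kJ

delta H = 36.9 kJ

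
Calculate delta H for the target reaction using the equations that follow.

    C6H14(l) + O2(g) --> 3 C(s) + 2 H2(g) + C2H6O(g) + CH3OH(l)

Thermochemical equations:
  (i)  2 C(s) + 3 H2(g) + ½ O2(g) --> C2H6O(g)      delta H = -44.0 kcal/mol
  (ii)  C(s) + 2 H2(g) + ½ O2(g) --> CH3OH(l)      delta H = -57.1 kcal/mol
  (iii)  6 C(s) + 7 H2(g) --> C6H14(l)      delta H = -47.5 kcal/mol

delta H = -53.6 kcal/mol

(i) as written (C2H6O(g) already on the product side): -44.0 kcal/mol
(ii) as written (CH3OH(l) already on the product side): -57.1 kcal/mol
(iii) reversed (C6H14(l) must end up as a reactant): +47.5 kcal/mol
Summing the manipulated equations, delta H = (1)·(-44.0) + (1)·(-57.1) + (-1)·(-47.5) = -53.6 kcal/mol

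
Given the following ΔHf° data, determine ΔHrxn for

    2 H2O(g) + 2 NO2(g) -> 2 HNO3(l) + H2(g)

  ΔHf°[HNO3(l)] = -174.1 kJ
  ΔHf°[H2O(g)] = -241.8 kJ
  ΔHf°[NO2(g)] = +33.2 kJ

ΔHrxn = 69.0 kJ

Products: 2·(-174.1) + 1·(+0.0) = -348.2
Reactants: 2·(-241.8) + 2·(+33.2) = -417.2
ΔHrxn = (-348.2) − (-417.2) = 69.0 kJ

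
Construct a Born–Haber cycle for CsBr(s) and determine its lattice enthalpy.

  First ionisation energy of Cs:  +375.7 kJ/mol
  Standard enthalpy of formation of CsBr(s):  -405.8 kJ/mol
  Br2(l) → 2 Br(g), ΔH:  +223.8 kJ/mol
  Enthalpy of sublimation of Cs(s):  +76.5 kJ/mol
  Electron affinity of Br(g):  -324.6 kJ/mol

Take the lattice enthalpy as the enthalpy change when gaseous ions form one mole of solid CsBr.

U = -645.3 kJ/mol

ΔHf° = 1·ΔHsub + 1·(ΣIE) + 1/2·D(Br2) + 1·EA + U
-405.8 = 1·(+76.5) + 1·(+375.7) + 1/2·(+223.8) + 1·(-324.6) + U
U = -405.8 − (+239.5) = -645.3 kJ/mol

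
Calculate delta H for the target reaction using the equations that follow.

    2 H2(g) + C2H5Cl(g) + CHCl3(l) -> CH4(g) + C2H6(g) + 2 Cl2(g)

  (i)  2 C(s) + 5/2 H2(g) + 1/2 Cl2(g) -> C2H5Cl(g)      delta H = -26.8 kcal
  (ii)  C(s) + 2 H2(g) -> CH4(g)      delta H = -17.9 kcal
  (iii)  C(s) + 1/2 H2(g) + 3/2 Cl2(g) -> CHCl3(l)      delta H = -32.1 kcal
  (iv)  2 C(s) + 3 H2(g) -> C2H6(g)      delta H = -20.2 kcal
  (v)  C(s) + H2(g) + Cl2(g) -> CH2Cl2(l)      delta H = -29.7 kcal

delta H = 20.8 kcal

(i) reversed (C2H5Cl(g) must end up as a reactant): +26.8 kcal
(ii) as written (CH4(g) already on the product side): -17.9 kcal
(iii) reversed (reverse to put CHCl3(l) on the reactant side): +32.1 kcal
(iv) as written (C2H6(g) already on the product side): -20.2 kcal
(v): not needed (CH2Cl2(l) appears nowhere else).
delta H = (+26.8) + (-17.9) + (+32.1) + (-20.2) = 20.8 kcal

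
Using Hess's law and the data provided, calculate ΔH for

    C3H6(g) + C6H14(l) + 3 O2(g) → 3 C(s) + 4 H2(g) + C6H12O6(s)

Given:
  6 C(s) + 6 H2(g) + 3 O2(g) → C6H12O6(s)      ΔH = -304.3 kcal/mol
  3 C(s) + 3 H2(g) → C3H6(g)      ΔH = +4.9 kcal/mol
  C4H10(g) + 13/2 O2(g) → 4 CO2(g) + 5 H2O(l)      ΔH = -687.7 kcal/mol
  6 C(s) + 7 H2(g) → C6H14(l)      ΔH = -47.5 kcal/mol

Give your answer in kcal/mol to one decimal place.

ΔH = -261.7 kcal/mol

equation 1 as written (C6H12O6(s) already on the product side): -304.3 kcal/mol
equation 2 reversed (reverse to put C3H6(g) on the reactant side): -4.9 kcal/mol
equation 3: not needed (C4H10(g) appears nowhere else).
equation 4 reversed (C6H14(l) must end up as a reactant): +47.5 kcal/mol
ΔH = (1)·(-304.3) + (-1)·(+4.9) + (-1)·(-47.5) = -261.7 kcal/mol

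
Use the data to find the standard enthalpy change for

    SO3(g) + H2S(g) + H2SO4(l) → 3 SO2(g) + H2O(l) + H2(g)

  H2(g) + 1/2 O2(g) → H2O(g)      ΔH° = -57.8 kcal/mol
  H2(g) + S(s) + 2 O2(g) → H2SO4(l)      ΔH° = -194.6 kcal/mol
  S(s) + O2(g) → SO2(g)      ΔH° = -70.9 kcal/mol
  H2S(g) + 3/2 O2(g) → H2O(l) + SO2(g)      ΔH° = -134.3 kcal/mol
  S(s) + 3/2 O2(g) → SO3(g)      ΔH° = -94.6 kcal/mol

ΔH° = 13.1 kcal/mol

equation 1: not needed.
equation 2 reversed: +194.6 kcal/mol
equation 3 × 2: (2)·(-70.9) = -141.8 kcal/mol
equation 4 as written: -134.3 kcal/mol
equation 5 reversed: +94.6 kcal/mol
By Hess's law, ΔH° = (-1)·(-194.6) + (2)·(-70.9) + (1)·(-134.3) + (-1)·(-94.6) = 13.1 kcal/mol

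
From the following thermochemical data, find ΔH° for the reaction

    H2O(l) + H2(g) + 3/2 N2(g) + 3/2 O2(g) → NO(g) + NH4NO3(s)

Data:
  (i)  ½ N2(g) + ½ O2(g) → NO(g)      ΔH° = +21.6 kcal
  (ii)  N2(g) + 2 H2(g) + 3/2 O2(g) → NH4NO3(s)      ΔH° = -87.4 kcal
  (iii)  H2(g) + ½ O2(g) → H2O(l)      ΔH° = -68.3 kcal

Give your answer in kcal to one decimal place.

(i) as written (NO(g) already on the product side): +21.6 kcal
(ii) as written (NH4NO3(s) already on the product side): -87.4 kcal
(iii) reversed (H2O(l) must end up as a reactant): +68.3 kcal
ΔH° = (+21.6) + (-87.4) + (+68.3) = 2.5 kcal

ΔH° = 2.5 kcal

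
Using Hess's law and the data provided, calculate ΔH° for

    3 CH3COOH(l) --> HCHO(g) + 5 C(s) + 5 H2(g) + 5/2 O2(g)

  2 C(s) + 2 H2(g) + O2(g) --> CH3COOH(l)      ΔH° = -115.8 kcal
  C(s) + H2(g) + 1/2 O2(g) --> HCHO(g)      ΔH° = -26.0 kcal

equation 1 reversed and × 3: (-3)·(-115.8) = +347.4 kcal
equation 2 as written: -26.0 kcal
Summing the manipulated equations, ΔH° = (-3)·(-115.8) + (1)·(-26.0) = 321.4 kcal

ΔH° = 321.4 kcal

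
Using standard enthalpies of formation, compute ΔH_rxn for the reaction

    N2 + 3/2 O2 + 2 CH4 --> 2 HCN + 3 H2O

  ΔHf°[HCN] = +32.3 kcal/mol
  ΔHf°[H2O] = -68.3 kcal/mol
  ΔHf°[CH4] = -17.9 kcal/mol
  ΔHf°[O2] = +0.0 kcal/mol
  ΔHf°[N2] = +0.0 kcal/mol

ΔH°rxn = Σ nΔHf°(products) − Σ nΔHf°(reactants).
Products: 2·(+32.3) + 3·(-68.3) = -140.3
Reactants: 1·(+0.0) + 3/2·(+0.0) + 2·(-17.9) = -35.8
ΔH_rxn = (-140.3) − (-35.8) = -104.5 kcal/mol

ΔH_rxn = -104.5 kcal/mol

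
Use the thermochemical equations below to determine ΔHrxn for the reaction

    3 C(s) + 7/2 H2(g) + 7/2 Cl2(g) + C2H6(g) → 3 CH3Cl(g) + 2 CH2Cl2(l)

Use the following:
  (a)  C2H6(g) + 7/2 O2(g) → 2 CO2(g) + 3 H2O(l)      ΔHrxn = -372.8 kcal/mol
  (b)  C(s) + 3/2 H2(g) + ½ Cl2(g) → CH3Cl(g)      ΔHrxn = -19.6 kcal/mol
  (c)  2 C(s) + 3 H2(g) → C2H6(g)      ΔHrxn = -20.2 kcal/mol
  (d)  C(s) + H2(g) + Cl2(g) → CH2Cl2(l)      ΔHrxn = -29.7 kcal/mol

ΔHrxn = -98.0 kcal/mol

(a): not needed.
(b) × 3: (3)·(-19.6) = -58.8 kcal/mol
(c) reversed: +20.2 kcal/mol
(d) × 2: (2)·(-29.7) = -59.4 kcal/mol
Summing the manipulated equations, ΔHrxn = (3)·(-19.6) + (-1)·(-20.2) + (2)·(-29.7) = -98.0 kcal/mol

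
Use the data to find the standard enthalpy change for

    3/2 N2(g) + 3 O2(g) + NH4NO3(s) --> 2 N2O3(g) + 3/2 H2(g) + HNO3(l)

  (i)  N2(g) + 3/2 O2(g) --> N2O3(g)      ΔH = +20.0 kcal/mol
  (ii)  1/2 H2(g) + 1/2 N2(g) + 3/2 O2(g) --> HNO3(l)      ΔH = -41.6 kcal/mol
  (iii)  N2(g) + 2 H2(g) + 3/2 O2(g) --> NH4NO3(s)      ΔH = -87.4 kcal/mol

(i) × 2: (2)·(+20.0) = +40.0 kcal/mol
(ii) as written: -41.6 kcal/mol
(iii) reversed: +87.4 kcal/mol
ΔH = (2)·(+20.0) + (1)·(-41.6) + (-1)·(-87.4) = 85.8 kcal/mol

ΔH = 85.8 kcal/mol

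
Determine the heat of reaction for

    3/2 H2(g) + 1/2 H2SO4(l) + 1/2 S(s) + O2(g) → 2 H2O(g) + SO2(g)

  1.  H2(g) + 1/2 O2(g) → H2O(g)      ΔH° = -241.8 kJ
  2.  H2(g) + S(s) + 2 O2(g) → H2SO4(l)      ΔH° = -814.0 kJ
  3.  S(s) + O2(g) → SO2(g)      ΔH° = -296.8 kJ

ΔH° = -373.4 kJ

eq. 1 × 2 (×2 to match 2 H2O(g) in the target): (2)·(-241.8) = -483.6 kJ
eq. 2 reversed and × 1/2 (H2SO4(l) must end up as a reactant; scale by 1/2 for the 1/2 H2SO4(l)): (-1/2)·(-814.0) = +407.0 kJ
eq. 3 as written (SO2(g) already on the product side): -296.8 kJ
ΔH° = (-483.6) + (+407.0) + (-296.8) = -373.4 kJ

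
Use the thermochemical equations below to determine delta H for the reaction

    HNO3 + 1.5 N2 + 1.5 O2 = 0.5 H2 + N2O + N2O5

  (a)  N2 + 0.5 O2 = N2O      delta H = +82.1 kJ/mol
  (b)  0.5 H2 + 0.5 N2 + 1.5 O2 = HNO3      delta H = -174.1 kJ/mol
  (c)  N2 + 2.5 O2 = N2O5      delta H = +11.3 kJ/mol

(a) as written (N2O already on the product side): +82.1 kJ/mol
(b) reversed (HNO3 must end up as a reactant): +174.1 kJ/mol
(c) as written (N2O5 already on the product side): +11.3 kJ/mol
delta H = (+82.1) + (+174.1) + (+11.3) = 267.5 kJ/mol

delta H = 267.5 kJ/mol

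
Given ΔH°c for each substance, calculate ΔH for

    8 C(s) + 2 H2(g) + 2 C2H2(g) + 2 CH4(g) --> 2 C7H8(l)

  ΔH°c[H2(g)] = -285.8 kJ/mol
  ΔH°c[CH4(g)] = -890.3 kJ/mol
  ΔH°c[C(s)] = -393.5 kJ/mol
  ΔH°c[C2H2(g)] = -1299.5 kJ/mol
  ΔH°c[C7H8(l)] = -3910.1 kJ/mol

ΔH = -279.0 kJ/mol

Using ΔH = Σ nΔHc°(reactants) − Σ nΔHc°(products):
= [8·(-393.5) + 2·(-285.8) + 2·(-1299.5) + 2·(-890.3)] − [2·(-3910.1)]
= -279.0 kJ/mol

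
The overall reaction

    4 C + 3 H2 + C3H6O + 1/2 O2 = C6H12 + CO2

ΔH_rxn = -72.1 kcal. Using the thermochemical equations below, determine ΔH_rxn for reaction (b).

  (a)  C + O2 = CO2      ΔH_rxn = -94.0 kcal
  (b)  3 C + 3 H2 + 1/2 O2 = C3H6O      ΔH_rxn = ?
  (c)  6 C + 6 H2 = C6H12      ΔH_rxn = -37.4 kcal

(a) as written: -94.0 kcal
(b) reversed: contributes −x
(c) as written: -37.4 kcal
-72.1 = (-94.0) + (-37.4) − x
x = (-72.1 − (-131.4)) / (-1) = -59.3 kcal

ΔH_rxn = -59.3 kcal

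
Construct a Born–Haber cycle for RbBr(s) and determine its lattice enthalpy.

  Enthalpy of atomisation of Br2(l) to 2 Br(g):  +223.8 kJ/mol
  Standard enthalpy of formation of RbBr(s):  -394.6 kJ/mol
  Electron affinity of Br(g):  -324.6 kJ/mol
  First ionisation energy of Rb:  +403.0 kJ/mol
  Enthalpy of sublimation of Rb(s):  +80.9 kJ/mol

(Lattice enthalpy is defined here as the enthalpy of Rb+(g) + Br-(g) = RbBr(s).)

ΔHf° = 1·ΔHsub + 1·(ΣIE) + 1/2·D(Br2) + 1·EA + U
-394.6 = 1·(+80.9) + 1·(+403.0) + 1/2·(+223.8) + 1·(-324.6) + U
U = -394.6 − (+271.2) = -665.8 kJ/mol

U = -665.8 kJ/mol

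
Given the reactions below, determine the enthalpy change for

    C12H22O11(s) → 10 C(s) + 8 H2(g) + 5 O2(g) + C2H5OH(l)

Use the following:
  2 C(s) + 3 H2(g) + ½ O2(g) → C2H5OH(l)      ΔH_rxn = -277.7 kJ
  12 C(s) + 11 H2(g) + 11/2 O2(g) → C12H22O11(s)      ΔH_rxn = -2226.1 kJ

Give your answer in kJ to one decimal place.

ΔH_rxn = 1948.4 kJ

equation 1 as written (C2H5OH(l) already on the product side): -277.7 kJ
equation 2 reversed (reverse to put C12H22O11(s) on the reactant side): +2226.1 kJ
Since enthalpy is a state function, ΔH_rxn = (-277.7) + (+2226.1) = 1948.4 kJ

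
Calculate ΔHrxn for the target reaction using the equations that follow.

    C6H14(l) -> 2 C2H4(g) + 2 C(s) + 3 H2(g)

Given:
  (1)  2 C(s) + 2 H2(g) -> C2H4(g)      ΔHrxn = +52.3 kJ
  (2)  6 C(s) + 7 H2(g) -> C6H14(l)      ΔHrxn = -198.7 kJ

(1) × 2: (2)·(+52.3) = +104.6 kJ
(2) reversed: +198.7 kJ
Since enthalpy is a state function, ΔHrxn = (2)·(+52.3) + (-1)·(-198.7) = 303.3 kJ

ΔHrxn = 303.3 kJ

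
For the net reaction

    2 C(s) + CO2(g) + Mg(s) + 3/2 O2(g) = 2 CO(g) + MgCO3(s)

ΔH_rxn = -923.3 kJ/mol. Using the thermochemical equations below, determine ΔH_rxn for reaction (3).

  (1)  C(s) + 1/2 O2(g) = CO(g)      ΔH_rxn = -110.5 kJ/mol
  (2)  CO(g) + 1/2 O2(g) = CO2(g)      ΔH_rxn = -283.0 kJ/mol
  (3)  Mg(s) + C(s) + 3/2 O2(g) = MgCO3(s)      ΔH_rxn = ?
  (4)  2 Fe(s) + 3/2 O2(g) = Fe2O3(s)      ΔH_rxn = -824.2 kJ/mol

(1) as written: -110.5 kJ/mol
(2) reversed: +283.0 kJ/mol
(3) as written: contributes x
(4): not needed.
-923.3 = (-110.5) + (+283.0) + x
x = (-923.3 − (+172.5)) / (1) = -1095.8 kJ/mol

ΔH_rxn = -1095.8 kJ/mol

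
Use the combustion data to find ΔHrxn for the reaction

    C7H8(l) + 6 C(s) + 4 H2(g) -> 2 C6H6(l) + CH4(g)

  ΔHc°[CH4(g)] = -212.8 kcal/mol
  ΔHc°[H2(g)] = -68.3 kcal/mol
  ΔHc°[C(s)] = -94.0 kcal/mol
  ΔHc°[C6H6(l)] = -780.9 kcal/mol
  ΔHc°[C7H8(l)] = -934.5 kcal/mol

Using ΔH = Σ nΔHc°(reactants) − Σ nΔHc°(products):
= [1·(-934.5) + 6·(-94.0) + 4·(-68.3)] − [2·(-780.9) + 1·(-212.8)]
= 2.9 kcal/mol

ΔHrxn = 2.9 kcal/mol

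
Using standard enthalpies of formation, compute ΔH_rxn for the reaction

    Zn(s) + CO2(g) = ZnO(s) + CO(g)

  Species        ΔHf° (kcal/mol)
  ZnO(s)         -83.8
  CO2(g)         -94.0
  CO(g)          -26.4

Products: 1·(-83.8) + 1·(-26.4) = -110.2
Reactants: 1·(+0.0) + 1·(-94.0) = -94.0
ΔH_rxn = (-110.2) − (-94.0) = -16.2 kcal/mol

ΔH_rxn = -16.2 kcal/mol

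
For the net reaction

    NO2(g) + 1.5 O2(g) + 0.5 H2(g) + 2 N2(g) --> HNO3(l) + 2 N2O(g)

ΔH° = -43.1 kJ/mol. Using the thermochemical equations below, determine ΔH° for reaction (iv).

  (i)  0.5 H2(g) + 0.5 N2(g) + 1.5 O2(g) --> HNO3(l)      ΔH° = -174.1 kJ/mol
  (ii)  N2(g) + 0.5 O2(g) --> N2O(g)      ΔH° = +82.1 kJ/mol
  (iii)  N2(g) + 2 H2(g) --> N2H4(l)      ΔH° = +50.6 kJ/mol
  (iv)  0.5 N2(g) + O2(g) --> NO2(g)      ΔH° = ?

ΔH° = 33.2 kJ/mol

(i) as written: -174.1 kJ/mol
(ii) × 2: (2)·(+82.1) = +164.2 kJ/mol
(iii): not needed.
(iv) reversed: contributes −x
-43.1 = (-174.1) + (+164.2) − x
x = (-43.1 − (-9.9)) / (-1) = 33.2 kJ/mol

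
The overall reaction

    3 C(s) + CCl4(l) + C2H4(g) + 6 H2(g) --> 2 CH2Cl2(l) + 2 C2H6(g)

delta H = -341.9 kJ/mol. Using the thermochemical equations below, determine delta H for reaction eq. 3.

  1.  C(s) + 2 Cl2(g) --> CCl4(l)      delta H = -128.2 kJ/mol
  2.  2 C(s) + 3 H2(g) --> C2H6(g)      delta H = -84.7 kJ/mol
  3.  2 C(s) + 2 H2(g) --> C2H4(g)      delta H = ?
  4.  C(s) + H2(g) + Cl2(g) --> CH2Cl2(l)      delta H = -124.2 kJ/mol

delta H = 52.3 kJ/mol

eq. 1 reversed: +128.2 kJ/mol
eq. 2 × 2: (2)·(-84.7) = -169.4 kJ/mol
eq. 3 reversed: contributes −x
eq. 4 × 2: (2)·(-124.2) = -248.4 kJ/mol
-341.9 = (+128.2) + (-169.4) + (-248.4) − x
x = (-341.9 − (-289.6)) / (-1) = 52.3 kJ/mol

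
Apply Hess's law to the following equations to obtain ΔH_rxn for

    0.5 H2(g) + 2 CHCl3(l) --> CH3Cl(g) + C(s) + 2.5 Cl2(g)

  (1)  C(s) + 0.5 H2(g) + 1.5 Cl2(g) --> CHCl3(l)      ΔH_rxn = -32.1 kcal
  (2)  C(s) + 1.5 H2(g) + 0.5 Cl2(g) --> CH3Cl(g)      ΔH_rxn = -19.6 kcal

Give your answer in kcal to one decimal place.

ΔH_rxn = 44.6 kcal

(1) reversed and × 2 (reverse to put CHCl3(l) on the reactant side; ×2 to match 2 CHCl3(l) in the target): (-2)·(-32.1) = +64.2 kcal
(2) as written (CH3Cl(g) already on the product side): -19.6 kcal
ΔH_rxn = (-2)·(-32.1) + (1)·(-19.6) = 44.6 kcal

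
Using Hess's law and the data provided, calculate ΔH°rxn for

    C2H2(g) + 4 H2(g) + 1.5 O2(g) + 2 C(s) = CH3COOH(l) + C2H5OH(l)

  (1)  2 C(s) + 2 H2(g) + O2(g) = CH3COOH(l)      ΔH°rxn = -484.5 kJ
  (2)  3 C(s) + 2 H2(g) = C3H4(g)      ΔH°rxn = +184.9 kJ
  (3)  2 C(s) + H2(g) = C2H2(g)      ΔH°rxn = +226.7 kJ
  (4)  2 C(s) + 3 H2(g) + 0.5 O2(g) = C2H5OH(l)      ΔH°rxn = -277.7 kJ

(1) as written: -484.5 kJ
(2): not needed.
(3) reversed: -226.7 kJ
(4) as written: -277.7 kJ
Combining the equations, ΔH°rxn = (-484.5) + (-226.7) + (-277.7) = -988.9 kJ

ΔH°rxn = -988.9 kJ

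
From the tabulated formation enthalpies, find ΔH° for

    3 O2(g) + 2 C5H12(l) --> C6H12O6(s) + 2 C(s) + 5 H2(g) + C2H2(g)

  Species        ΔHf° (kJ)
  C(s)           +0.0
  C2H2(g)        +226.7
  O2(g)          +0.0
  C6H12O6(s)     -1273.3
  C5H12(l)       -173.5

ΔH° = -699.6 kJ

Products: 1·(-1273.3) + 2·(+0.0) + 5·(+0.0) + 1·(+226.7) = -1046.6
Reactants: 3·(+0.0) + 2·(-173.5) = -347.0
ΔH° = (-1046.6) − (-347.0) = -699.6 kJ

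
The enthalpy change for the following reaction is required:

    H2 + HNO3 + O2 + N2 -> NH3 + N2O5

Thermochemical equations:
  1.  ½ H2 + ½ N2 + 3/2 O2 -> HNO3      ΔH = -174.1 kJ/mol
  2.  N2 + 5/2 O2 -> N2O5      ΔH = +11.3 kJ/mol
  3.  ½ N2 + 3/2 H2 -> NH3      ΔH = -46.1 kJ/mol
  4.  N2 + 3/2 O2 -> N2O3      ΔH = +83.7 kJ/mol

eq. 1 reversed: +174.1 kJ/mol
eq. 2 as written: +11.3 kJ/mol
eq. 3 as written: -46.1 kJ/mol
eq. 4: not needed.
By Hess's law, ΔH = (-1)·(-174.1) + (1)·(+11.3) + (1)·(-46.1) = 139.3 kJ/mol

ΔH = 139.3 kJ/mol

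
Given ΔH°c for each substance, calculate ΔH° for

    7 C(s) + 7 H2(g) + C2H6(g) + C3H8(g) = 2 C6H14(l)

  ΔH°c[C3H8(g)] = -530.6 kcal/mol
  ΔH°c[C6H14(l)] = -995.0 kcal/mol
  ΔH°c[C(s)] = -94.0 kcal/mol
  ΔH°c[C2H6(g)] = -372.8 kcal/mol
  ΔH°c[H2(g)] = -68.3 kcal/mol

ΔH° = -49.5 kcal/mol

With combustion enthalpies, reactants minus products:
= [7·(-94.0) + 7·(-68.3) + 1·(-372.8) + 1·(-530.6)] − [2·(-995.0)]
= -49.5 kcal/mol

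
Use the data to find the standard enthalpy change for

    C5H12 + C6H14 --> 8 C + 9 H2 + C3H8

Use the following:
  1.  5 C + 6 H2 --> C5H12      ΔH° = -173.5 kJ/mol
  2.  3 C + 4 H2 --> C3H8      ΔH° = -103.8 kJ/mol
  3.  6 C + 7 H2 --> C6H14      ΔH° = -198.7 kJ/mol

ΔH° = 268.4 kJ/mol

eq. 1 reversed (C5H12 must end up as a reactant): +173.5 kJ/mol
eq. 2 as written (C3H8 already on the product side): -103.8 kJ/mol
eq. 3 reversed (C6H14 must end up as a reactant): +198.7 kJ/mol
ΔH° = (+173.5) + (-103.8) + (+198.7) = 268.4 kJ/mol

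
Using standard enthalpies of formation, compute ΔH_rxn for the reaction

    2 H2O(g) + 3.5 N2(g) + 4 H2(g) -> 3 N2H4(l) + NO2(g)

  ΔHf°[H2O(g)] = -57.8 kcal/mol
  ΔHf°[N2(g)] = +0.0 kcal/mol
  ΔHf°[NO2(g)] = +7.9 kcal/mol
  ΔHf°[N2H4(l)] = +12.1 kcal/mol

ΔH_rxn = 159.8 kcal/mol

ΔH°rxn = Σ nΔHf°(products) − Σ nΔHf°(reactants).
Products: 3·(+12.1) + 1·(+7.9) = +44.2
Reactants: 2·(-57.8) + 7/2·(+0.0) + 4·(+0.0) = -115.6
ΔH_rxn = (+44.2) − (-115.6) = 159.8 kcal/mol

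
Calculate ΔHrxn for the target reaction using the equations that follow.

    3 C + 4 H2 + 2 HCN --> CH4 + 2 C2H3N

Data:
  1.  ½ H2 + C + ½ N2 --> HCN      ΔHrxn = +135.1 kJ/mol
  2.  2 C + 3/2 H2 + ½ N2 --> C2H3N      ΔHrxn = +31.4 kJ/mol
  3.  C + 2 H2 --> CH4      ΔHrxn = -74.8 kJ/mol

eq. 1 reversed and × 2: (-2)·(+135.1) = -270.2 kJ/mol
eq. 2 × 2: (2)·(+31.4) = +62.8 kJ/mol
eq. 3 as written: -74.8 kJ/mol
ΔHrxn = (-2)·(+135.1) + (2)·(+31.4) + (1)·(-74.8) = -282.2 kJ/mol

ΔHrxn = -282.2 kJ/mol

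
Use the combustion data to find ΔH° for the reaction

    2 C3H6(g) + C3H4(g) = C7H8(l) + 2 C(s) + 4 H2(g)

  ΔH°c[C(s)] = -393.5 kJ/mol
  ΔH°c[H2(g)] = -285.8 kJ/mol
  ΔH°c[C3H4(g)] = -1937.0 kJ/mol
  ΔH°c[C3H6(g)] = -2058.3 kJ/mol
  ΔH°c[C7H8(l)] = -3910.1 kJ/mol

With combustion enthalpies, reactants minus products:
= [2·(-2058.3) + 1·(-1937.0)] − [1·(-3910.1) + 2·(-393.5) + 4·(-285.8)]
= -213.3 kJ/mol

ΔH° = -213.3 kJ/mol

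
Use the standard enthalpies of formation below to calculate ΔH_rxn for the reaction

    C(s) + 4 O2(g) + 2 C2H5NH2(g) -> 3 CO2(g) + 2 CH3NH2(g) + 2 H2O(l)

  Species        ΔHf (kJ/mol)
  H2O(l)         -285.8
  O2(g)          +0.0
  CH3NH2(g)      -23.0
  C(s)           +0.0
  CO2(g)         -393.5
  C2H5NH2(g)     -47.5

ΔH°rxn = Σ nΔHf°(products) − Σ nΔHf°(reactants).
Products: 3·(-393.5) + 2·(-23.0) + 2·(-285.8) = -1798.1
Reactants: 1·(+0.0) + 4·(+0.0) + 2·(-47.5) = -95.0
ΔH_rxn = (-1798.1) − (-95.0) = -1703.1 kJ/mol

ΔH_rxn = -1703.1 kJ/mol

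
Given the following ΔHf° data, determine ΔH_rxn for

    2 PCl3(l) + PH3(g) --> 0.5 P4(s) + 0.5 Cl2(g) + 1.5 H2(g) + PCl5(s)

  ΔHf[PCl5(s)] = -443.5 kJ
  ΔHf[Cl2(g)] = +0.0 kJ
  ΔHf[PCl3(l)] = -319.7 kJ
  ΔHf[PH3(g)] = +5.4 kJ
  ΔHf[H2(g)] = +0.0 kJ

ΔH°rxn = Σ nΔHf°(products) − Σ nΔHf°(reactants).
Products: 1/2·(+0.0) + 1/2·(+0.0) + 3/2·(+0.0) + 1·(-443.5) = -443.5
Reactants: 2·(-319.7) + 1·(+5.4) = -634.0
ΔH_rxn = (-443.5) − (-634.0) = 190.5 kJ

ΔH_rxn = 190.5 kJ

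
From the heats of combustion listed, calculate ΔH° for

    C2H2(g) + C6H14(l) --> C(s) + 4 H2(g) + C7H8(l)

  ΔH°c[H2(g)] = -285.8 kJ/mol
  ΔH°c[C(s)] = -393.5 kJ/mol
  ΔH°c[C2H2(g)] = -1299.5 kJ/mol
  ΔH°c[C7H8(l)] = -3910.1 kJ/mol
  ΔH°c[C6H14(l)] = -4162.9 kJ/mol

Using ΔH = Σ nΔHc°(reactants) − Σ nΔHc°(products):
= [1·(-1299.5) + 1·(-4162.9)] − [1·(-393.5) + 4·(-285.8) + 1·(-3910.1)]
= -15.6 kJ/mol

ΔH° = -15.6 kJ/mol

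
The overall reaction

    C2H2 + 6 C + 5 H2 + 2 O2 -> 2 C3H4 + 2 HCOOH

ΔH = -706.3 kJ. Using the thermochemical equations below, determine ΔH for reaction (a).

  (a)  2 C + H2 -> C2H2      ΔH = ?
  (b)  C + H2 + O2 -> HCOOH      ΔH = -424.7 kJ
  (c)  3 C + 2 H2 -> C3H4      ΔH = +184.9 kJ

(a) reversed: contributes −x
(b) × 2: (2)·(-424.7) = -849.4 kJ
(c) × 2: (2)·(+184.9) = +369.8 kJ
-706.3 = (-849.4) + (+369.8) − x
x = (-706.3 − (-479.6)) / (-1) = 226.7 kJ

ΔH = 226.7 kJ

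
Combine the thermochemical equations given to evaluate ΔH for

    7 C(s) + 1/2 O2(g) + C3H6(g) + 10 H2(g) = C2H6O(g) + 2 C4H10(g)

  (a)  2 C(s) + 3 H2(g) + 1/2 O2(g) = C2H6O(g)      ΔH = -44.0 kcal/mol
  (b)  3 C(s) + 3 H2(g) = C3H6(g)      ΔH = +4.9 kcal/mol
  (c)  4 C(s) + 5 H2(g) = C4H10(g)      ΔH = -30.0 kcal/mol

(a) as written (C2H6O(g) already on the product side): -44.0 kcal/mol
(b) reversed (reverse to put C3H6(g) on the reactant side): -4.9 kcal/mol
(c) × 2 (×2 to match 2 C4H10(g) in the target): (2)·(-30.0) = -60.0 kcal/mol
Combining the equations, ΔH = (-44.0) + (-4.9) + (-60.0) = -108.9 kcal/mol

ΔH = -108.9 kcal/mol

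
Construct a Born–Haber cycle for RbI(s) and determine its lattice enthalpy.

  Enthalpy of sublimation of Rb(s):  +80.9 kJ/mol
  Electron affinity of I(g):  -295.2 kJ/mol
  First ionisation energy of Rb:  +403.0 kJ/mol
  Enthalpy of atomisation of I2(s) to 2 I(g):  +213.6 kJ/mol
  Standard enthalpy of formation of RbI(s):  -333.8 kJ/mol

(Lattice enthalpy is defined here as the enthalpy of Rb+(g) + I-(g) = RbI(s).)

ΔHf° = 1·ΔHsub + 1·(ΣIE) + 1/2·D(I2) + 1·EA + U
-333.8 = 1·(+80.9) + 1·(+403.0) + 1/2·(+213.6) + 1·(-295.2) + U
U = -333.8 − (+295.5) = -629.3 kJ/mol

U = -629.3 kJ/mol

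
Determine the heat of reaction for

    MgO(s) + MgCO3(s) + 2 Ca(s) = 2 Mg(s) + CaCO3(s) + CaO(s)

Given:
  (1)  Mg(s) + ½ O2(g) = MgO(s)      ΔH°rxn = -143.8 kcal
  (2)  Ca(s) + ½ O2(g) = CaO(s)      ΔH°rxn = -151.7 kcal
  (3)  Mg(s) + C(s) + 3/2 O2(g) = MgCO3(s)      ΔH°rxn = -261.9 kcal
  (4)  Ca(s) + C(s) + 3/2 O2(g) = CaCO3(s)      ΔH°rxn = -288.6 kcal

ΔH°rxn = -34.6 kcal

(1) reversed (MgO(s) must end up as a reactant): +143.8 kcal
(2) as written (CaO(s) already on the product side): -151.7 kcal
(3) reversed (reverse to put MgCO3(s) on the reactant side): +261.9 kcal
(4) as written (CaCO3(s) already on the product side): -288.6 kcal
Summing the manipulated equations, ΔH°rxn = (-1)·(-143.8) + (1)·(-151.7) + (-1)·(-261.9) + (1)·(-288.6) = -34.6 kcal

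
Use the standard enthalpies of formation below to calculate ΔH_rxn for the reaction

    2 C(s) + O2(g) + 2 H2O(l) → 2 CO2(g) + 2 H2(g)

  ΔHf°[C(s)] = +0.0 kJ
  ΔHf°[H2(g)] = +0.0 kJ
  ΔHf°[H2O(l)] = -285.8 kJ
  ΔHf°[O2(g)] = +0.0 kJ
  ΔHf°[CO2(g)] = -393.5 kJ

ΔH_rxn = -215.4 kJ

ΔH°rxn = Σ nΔHf°(products) − Σ nΔHf°(reactants).
Products: 2·(-393.5) + 2·(+0.0) = -787.0
Reactants: 2·(+0.0) + 1·(+0.0) + 2·(-285.8) = -571.6
ΔH_rxn = (-787.0) − (-571.6) = -215.4 kJ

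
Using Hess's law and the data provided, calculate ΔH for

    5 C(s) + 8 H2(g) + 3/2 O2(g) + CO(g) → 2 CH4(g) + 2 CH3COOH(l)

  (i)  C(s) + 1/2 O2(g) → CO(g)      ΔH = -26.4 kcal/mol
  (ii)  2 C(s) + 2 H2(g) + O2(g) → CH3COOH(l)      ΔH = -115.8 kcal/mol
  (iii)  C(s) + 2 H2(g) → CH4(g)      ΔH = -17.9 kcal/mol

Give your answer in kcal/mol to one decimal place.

(i) reversed: +26.4 kcal/mol
(ii) × 2: (2)·(-115.8) = -231.6 kcal/mol
(iii) × 2: (2)·(-17.9) = -35.8 kcal/mol
ΔH = (+26.4) + (-231.6) + (-35.8) = -241.0 kcal/mol

ΔH = -241.0 kcal/mol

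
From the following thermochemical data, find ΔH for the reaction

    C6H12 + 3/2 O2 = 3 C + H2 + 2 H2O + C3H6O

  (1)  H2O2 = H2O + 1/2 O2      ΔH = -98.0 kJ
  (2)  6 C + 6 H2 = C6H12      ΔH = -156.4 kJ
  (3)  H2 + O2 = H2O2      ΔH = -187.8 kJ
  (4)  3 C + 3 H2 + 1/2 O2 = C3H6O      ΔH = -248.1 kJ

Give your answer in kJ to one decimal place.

ΔH = -663.3 kJ

(1) × 2: (2)·(-98.0) = -196.0 kJ
(2) reversed: +156.4 kJ
(3) × 2: (2)·(-187.8) = -375.6 kJ
(4) as written: -248.1 kJ
ΔH = (2)·(-98.0) + (-1)·(-156.4) + (2)·(-187.8) + (1)·(-248.1) = -663.3 kJ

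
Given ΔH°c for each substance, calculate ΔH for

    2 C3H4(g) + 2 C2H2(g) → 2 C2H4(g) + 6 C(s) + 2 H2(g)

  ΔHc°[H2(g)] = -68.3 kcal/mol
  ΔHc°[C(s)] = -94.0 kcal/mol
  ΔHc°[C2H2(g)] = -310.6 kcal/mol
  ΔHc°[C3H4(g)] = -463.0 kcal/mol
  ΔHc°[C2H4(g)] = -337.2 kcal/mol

Using ΔH = Σ nΔHc°(reactants) − Σ nΔHc°(products):
= [2·(-463.0) + 2·(-310.6)] − [2·(-337.2) + 6·(-94.0) + 2·(-68.3)]
= -172.2 kcal/mol

ΔH = -172.2 kcal/mol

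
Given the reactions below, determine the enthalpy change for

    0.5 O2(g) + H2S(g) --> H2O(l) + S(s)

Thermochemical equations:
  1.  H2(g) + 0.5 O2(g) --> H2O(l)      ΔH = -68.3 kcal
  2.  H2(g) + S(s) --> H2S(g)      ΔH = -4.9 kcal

ΔH = -63.4 kcal

eq. 1 as written: -68.3 kcal
eq. 2 reversed: +4.9 kcal
ΔH = (1)·(-68.3) + (-1)·(-4.9) = -63.4 kcal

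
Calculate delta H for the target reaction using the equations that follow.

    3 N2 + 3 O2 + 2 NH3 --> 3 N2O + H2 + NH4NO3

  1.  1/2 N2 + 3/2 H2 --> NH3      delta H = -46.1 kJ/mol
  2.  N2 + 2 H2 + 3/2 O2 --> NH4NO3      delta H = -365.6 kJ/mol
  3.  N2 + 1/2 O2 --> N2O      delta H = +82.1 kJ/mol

eq. 1 reversed and × 2: (-2)·(-46.1) = +92.2 kJ/mol
eq. 2 as written: -365.6 kJ/mol
eq. 3 × 3: (3)·(+82.1) = +246.3 kJ/mol
Summing the manipulated equations, delta H = (-2)·(-46.1) + (1)·(-365.6) + (3)·(+82.1) = -27.1 kJ/mol

delta H = -27.1 kJ/mol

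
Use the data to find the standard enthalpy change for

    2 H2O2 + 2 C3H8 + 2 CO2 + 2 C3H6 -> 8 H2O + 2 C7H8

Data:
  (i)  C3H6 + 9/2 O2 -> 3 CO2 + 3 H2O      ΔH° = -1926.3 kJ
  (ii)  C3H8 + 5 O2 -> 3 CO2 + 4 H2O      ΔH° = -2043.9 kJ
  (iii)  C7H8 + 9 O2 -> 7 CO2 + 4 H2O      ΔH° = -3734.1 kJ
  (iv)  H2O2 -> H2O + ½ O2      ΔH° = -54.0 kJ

ΔH° = -580.2 kJ

(i) × 2: (2)·(-1926.3) = -3852.6 kJ
(ii) × 2: (2)·(-2043.9) = -4087.8 kJ
(iii) reversed and × 2: (-2)·(-3734.1) = +7468.2 kJ
(iv) × 2: (2)·(-54.0) = -108.0 kJ
ΔH° = (2)·(-1926.3) + (2)·(-2043.9) + (-2)·(-3734.1) + (2)·(-54.0) = -580.2 kJ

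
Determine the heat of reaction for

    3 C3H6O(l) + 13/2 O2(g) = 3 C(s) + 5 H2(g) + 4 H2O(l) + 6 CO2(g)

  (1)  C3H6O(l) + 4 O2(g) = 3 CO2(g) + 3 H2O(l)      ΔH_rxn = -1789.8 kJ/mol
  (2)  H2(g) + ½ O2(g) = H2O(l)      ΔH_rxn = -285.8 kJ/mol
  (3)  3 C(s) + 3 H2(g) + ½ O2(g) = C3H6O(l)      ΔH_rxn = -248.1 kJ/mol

ΔH_rxn = -2759.9 kJ/mol

(1) × 2 (scale by 2 for the 6 CO2(g)): (2)·(-1789.8) = -3579.6 kJ/mol
(2) reversed and × 2: (-2)·(-285.8) = +571.6 kJ/mol
(3) reversed (reverse to put C(s) on the product side): +248.1 kJ/mol
By Hess's law, ΔH_rxn = (-3579.6) + (+571.6) + (+248.1) = -2759.9 kJ/mol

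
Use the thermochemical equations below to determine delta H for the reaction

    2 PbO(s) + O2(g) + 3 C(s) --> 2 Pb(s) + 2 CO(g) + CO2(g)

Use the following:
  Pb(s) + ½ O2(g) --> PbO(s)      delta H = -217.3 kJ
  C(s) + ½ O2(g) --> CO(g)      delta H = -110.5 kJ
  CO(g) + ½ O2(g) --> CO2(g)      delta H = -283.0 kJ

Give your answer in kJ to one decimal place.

delta H = -179.9 kJ

equation 1 reversed and × 2: (-2)·(-217.3) = +434.6 kJ
equation 2 × 3: (3)·(-110.5) = -331.5 kJ
equation 3 as written: -283.0 kJ
Combining the equations, delta H = (-2)·(-217.3) + (3)·(-110.5) + (1)·(-283.0) = -179.9 kJ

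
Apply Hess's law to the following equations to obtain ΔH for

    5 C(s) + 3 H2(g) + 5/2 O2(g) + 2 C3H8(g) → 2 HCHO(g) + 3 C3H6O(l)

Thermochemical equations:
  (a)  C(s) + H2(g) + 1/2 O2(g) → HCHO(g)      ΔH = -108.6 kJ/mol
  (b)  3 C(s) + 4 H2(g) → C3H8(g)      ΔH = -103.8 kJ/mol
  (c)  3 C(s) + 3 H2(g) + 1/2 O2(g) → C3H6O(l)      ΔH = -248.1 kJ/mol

(a) × 2: (2)·(-108.6) = -217.2 kJ/mol
(b) reversed and × 2: (-2)·(-103.8) = +207.6 kJ/mol
(c) × 3: (3)·(-248.1) = -744.3 kJ/mol
Since enthalpy is a state function, ΔH = (2)·(-108.6) + (-2)·(-103.8) + (3)·(-248.1) = -753.9 kJ/mol

ΔH = -753.9 kJ/mol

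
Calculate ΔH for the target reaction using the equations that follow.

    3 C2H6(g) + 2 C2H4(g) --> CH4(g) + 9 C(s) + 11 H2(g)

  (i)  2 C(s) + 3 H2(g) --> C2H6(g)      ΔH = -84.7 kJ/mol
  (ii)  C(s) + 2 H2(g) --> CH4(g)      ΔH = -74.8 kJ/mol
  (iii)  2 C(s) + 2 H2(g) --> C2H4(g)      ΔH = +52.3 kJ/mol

ΔH = 74.7 kJ/mol

(i) reversed and × 3 (reverse to put C2H6(g) on the reactant side; ×3 to match 3 C2H6(g) in the target): (-3)·(-84.7) = +254.1 kJ/mol
(ii) as written (CH4(g) already on the product side): -74.8 kJ/mol
(iii) reversed and × 2 (C2H4(g) must end up as a reactant; scale by 2 for the 2 C2H4(g)): (-2)·(+52.3) = -104.6 kJ/mol
ΔH = (-3)·(-84.7) + (1)·(-74.8) + (-2)·(+52.3) = 74.7 kJ/mol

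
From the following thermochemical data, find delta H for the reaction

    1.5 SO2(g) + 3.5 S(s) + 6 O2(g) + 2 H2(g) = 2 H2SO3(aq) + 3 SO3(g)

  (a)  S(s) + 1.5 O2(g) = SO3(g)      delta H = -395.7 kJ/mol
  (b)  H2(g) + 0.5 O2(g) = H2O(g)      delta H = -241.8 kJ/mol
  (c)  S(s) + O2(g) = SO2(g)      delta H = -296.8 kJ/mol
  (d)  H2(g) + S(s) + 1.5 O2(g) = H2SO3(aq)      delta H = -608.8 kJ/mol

delta H = -1959.5 kJ/mol

(a) × 3 (×3 to match 3 SO3(g) in the target): (3)·(-395.7) = -1187.1 kJ/mol
(b): not needed (H2O(g) appears nowhere else).
(c) reversed and × 3/2 (SO2(g) must end up as a reactant; ×3/2 to match 3/2 SO2(g) in the target): (-3/2)·(-296.8) = +445.2 kJ/mol
(d) × 2 (×2 to match 2 H2SO3(aq) in the target): (2)·(-608.8) = -1217.6 kJ/mol
delta H = (-1187.1) + (+445.2) + (-1217.6) = -1959.5 kJ/mol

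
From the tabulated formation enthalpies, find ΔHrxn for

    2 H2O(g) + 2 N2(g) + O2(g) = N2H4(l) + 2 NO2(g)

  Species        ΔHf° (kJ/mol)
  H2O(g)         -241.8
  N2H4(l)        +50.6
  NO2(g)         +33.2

Products: 1·(+50.6) + 2·(+33.2) = +117.0
Reactants: 2·(-241.8) + 2·(+0.0) + 1·(+0.0) = -483.6
ΔHrxn = (+117.0) − (-483.6) = 600.6 kJ/mol

ΔHrxn = 600.6 kJ/mol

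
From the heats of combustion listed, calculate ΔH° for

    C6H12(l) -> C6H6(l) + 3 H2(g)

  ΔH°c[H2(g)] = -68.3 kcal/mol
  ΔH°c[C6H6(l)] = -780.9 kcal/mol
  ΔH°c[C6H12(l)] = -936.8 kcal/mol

With combustion enthalpies, reactants minus products:
= [1·(-936.8)] − [1·(-780.9) + 3·(-68.3)]
= 49.0 kcal/mol

ΔH° = 49.0 kcal/mol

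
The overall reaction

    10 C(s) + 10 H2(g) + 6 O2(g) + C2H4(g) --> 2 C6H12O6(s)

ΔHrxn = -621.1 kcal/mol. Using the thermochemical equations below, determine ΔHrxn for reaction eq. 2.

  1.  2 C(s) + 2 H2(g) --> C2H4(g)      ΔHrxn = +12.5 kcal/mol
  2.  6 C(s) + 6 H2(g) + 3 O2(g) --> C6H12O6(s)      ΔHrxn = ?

eq. 1 reversed: -12.5 kcal/mol
eq. 2 × 2: contributes 2·x
-621.1 = (-12.5) + 2·x
x = (-621.1 − (-12.5)) / (2) = -304.3 kcal/mol

ΔHrxn = -304.3 kcal/mol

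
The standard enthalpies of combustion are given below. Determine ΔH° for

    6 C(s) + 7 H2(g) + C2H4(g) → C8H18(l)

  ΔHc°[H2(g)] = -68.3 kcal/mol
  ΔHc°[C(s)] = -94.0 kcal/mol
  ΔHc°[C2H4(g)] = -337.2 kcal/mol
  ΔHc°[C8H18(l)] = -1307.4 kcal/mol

With combustion enthalpies, reactants minus products:
= [6·(-94.0) + 7·(-68.3) + 1·(-337.2)] − [1·(-1307.4)]
= -71.9 kcal/mol

ΔH° = -71.9 kcal/mol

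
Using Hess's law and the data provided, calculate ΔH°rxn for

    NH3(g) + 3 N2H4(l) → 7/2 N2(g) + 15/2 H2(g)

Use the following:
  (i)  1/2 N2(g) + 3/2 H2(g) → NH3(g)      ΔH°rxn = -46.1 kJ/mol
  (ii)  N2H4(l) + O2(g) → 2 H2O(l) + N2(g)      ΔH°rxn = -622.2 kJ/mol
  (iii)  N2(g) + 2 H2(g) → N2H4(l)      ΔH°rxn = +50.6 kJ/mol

ΔH°rxn = -105.7 kJ/mol

(i) reversed (NH3(g) must end up as a reactant): +46.1 kJ/mol
(ii): not needed (H2O(l) appears nowhere else).
(iii) reversed and × 3: (-3)·(+50.6) = -151.8 kJ/mol
ΔH°rxn = (+46.1) + (-151.8) = -105.7 kJ/mol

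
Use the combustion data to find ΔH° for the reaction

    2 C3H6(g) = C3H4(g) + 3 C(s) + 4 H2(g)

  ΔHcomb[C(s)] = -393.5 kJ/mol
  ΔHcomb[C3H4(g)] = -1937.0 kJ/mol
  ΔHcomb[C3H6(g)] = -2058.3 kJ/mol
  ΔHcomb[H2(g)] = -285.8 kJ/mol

With combustion enthalpies, reactants minus products:
= [2·(-2058.3)] − [1·(-1937.0) + 3·(-393.5) + 4·(-285.8)]
= 144.1 kJ/mol

ΔH° = 144.1 kJ/mol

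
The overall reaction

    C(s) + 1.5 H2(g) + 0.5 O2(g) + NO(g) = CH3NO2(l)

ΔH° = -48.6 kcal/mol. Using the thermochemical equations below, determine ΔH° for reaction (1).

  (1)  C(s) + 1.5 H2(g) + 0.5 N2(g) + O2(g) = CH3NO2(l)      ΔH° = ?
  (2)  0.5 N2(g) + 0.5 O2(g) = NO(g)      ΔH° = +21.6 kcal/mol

ΔH° = -27.0 kcal/mol

(1) as written (CH3NO2(l) already on the product side): contributes x
(2) reversed (NO(g) must end up as a reactant): -21.6 kcal/mol
-48.6 = (-21.6) + x
x = (-48.6 − (-21.6)) / (1) = -27.0 kcal/mol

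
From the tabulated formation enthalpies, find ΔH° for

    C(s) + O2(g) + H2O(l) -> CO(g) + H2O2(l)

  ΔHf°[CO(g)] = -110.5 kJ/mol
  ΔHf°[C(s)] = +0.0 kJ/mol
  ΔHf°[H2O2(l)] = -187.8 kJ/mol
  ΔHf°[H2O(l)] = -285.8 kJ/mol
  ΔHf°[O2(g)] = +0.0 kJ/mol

ΔH° = -12.5 kJ/mol

Products: 1·(-110.5) + 1·(-187.8) = -298.3
Reactants: 1·(+0.0) + 1·(+0.0) + 1·(-285.8) = -285.8
ΔH° = (-298.3) − (-285.8) = -12.5 kJ/mol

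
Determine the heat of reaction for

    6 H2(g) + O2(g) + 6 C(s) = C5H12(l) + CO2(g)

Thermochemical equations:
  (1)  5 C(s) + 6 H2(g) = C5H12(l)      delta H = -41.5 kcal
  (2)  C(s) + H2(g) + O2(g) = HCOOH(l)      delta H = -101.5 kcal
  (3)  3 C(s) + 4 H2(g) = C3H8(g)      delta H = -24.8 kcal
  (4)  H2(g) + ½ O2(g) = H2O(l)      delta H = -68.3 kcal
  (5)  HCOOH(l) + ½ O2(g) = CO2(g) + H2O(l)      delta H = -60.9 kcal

delta H = -135.6 kcal

(1) as written (C5H12(l) already on the product side): -41.5 kcal
(2) as written: -101.5 kcal
(3): not needed (C3H8(g) appears nowhere else).
(4) reversed: +68.3 kcal
(5) as written (CO2(g) already on the product side): -60.9 kcal
delta H = (-41.5) + (-101.5) + (+68.3) + (-60.9) = -135.6 kcal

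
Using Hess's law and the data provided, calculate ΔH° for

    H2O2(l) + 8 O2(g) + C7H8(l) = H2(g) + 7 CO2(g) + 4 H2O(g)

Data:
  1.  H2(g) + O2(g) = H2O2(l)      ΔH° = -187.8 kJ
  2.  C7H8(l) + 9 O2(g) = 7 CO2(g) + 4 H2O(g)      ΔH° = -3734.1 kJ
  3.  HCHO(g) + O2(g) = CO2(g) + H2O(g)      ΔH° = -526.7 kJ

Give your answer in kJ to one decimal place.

eq. 1 reversed: +187.8 kJ
eq. 2 as written: -3734.1 kJ
eq. 3: not needed.
Combining the equations, ΔH° = (+187.8) + (-3734.1) = -3546.3 kJ

ΔH° = -3546.3 kJ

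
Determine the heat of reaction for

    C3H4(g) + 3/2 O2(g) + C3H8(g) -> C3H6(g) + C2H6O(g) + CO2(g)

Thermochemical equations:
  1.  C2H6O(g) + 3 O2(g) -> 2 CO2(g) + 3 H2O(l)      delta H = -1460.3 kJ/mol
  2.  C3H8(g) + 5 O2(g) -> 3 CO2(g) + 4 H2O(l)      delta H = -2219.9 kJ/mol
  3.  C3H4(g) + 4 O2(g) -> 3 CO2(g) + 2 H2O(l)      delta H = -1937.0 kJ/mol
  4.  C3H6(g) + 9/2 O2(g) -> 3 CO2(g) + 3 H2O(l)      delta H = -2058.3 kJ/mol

eq. 1 reversed: +1460.3 kJ/mol
eq. 2 as written: -2219.9 kJ/mol
eq. 3 as written: -1937.0 kJ/mol
eq. 4 reversed: +2058.3 kJ/mol
delta H = (-1)·(-1460.3) + (1)·(-2219.9) + (1)·(-1937.0) + (-1)·(-2058.3) = -638.3 kJ/mol

delta H = -638.3 kJ/mol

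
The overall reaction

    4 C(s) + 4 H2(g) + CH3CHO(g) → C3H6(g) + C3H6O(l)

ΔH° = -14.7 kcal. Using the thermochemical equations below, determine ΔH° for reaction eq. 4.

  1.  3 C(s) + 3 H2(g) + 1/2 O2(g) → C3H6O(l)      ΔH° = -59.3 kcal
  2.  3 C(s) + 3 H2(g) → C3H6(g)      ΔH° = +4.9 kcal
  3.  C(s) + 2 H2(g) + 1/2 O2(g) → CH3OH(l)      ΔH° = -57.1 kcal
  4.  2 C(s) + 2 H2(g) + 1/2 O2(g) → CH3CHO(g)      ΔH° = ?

ΔH° = -39.7 kcal

eq. 1 as written: -59.3 kcal
eq. 2 as written: +4.9 kcal
eq. 3: not needed.
eq. 4 reversed: contributes −x
-14.7 = (-59.3) + (+4.9) − x
x = (-14.7 − (-54.4)) / (-1) = -39.7 kcal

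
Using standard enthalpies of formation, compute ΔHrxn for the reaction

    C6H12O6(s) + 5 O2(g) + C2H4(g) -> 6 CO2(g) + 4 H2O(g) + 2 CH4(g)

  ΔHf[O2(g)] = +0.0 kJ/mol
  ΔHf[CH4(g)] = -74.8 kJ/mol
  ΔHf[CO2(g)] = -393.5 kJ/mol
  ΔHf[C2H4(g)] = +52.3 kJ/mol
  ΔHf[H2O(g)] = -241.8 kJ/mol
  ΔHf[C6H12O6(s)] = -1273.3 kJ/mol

Products: 6·(-393.5) + 4·(-241.8) + 2·(-74.8) = -3477.8
Reactants: 1·(-1273.3) + 5·(+0.0) + 1·(+52.3) = -1221.0
ΔHrxn = (-3477.8) − (-1221.0) = -2256.8 kJ/mol

ΔHrxn = -2256.8 kJ/mol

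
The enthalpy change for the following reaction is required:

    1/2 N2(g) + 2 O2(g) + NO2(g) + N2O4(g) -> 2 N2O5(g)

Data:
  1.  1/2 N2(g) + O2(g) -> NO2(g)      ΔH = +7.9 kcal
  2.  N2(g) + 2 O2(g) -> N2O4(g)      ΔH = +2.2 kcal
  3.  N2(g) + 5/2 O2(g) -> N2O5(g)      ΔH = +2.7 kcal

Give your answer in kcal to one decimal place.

eq. 1 reversed (NO2(g) must end up as a reactant): -7.9 kcal
eq. 2 reversed (reverse to put N2O4(g) on the reactant side): -2.2 kcal
eq. 3 × 2 (×2 to match 2 N2O5(g) in the target): (2)·(+2.7) = +5.4 kcal
ΔH = (-1)·(+7.9) + (-1)·(+2.2) + (2)·(+2.7) = -4.7 kcal

ΔH = -4.7 kcal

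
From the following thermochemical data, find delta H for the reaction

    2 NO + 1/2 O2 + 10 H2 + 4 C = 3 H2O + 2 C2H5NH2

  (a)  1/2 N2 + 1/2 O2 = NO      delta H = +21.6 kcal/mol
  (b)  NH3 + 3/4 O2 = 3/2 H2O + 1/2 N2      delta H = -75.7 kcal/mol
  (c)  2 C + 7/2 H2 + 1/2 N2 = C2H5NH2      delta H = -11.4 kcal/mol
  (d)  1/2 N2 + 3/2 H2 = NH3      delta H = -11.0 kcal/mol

(a) reversed and × 2: (-2)·(+21.6) = -43.2 kcal/mol
(b) × 2: (2)·(-75.7) = -151.4 kcal/mol
(c) × 2: (2)·(-11.4) = -22.8 kcal/mol
(d) × 2: (2)·(-11.0) = -22.0 kcal/mol
Combining the equations, delta H = (-2)·(+21.6) + (2)·(-75.7) + (2)·(-11.4) + (2)·(-11.0) = -239.4 kcal/mol

delta H = -239.4 kcal/mol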